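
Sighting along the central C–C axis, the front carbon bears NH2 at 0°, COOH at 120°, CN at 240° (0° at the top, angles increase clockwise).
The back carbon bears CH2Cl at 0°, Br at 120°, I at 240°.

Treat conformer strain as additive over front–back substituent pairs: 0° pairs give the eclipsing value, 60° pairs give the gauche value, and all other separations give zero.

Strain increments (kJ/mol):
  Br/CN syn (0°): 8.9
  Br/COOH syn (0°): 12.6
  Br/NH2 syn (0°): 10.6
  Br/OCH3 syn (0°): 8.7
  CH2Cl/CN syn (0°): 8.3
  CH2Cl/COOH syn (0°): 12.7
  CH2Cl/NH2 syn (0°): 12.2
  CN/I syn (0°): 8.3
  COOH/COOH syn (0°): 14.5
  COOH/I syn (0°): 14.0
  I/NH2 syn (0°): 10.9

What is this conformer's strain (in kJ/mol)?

33.1 kJ/mol

This conformer (eclipsed): NH2(0°)/CH2Cl(0°) eclipsed 12.2; COOH(120°)/Br(120°) eclipsed 12.6; CN(240°)/I(240°) eclipsed 8.3 → 33.1 kJ/mol.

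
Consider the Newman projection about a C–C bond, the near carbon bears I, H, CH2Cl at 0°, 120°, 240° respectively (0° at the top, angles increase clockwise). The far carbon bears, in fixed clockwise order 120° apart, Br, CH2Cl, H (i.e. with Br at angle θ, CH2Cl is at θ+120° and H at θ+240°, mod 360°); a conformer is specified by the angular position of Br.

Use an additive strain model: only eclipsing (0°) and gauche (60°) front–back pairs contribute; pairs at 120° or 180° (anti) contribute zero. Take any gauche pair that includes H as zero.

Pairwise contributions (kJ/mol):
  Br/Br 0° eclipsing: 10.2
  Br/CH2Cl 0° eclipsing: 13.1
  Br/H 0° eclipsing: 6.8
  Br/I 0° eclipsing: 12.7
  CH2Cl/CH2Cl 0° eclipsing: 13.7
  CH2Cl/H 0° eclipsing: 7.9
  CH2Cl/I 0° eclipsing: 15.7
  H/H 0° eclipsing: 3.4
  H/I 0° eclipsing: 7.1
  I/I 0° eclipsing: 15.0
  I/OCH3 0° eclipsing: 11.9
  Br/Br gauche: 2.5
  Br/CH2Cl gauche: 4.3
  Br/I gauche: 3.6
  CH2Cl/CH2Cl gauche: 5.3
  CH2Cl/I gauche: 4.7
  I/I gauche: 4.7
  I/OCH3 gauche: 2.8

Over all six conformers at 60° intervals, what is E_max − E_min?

Br at 0° (eclipsed): I–Br eclipsed, H–CH2Cl eclipsed, CH2Cl–H eclipsed; 12.7 + 7.9 + 7.9 = 28.5 kJ/mol.
Br at 60° (staggered): I–Br gauche, CH2Cl–CH2Cl gauche; 3.6 + 5.3 = 8.9 kJ/mol.
Br at 120° (eclipsed): I–H eclipsed, H–Br eclipsed, CH2Cl–CH2Cl eclipsed; 7.1 + 6.8 + 13.7 = 27.6 kJ/mol.
Br at 180° (staggered): I–CH2Cl gauche, CH2Cl–Br gauche, CH2Cl–CH2Cl gauche; 4.7 + 4.3 + 5.3 = 14.3 kJ/mol.
Br at 240° (eclipsed): I–CH2Cl eclipsed, H–H eclipsed, CH2Cl–Br eclipsed; 15.7 + 3.4 + 13.1 = 32.2 kJ/mol.
Br at 300° (staggered): I–Br gauche, I–CH2Cl gauche, CH2Cl–Br gauche; 3.6 + 4.7 + 4.3 = 12.6 kJ/mol.
Max at 240° (32.2 kJ/mol), min at 60° (8.9 kJ/mol); barrier = 23.3 kJ/mol.

23.3 kJ/mol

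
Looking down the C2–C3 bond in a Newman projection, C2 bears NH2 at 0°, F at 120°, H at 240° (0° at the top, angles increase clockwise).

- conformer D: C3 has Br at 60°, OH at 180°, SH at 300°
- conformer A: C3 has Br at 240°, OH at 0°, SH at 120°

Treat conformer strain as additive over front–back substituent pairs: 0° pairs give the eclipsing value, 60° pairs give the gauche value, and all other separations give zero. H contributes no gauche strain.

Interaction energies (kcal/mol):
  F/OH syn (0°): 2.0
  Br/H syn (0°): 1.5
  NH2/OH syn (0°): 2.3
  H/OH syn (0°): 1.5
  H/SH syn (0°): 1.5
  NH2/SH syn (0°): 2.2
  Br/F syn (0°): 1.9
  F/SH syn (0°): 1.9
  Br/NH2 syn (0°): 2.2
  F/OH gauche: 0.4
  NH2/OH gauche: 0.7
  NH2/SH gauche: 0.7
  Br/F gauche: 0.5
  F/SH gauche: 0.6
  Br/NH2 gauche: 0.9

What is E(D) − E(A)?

-3.2 kcal/mol

D is staggered. NH2 at 0° is gauche with Br at 60° (0.9); NH2 at 0° is gauche with SH at 300° (0.7); F at 120° is gauche with Br at 60° (0.5); F at 120° is gauche with OH at 180° (0.4). Total 2.5 kcal/mol.
A is eclipsed. NH2 at 0° is eclipsed with OH at 0° (2.3); F at 120° is eclipsed with SH at 120° (1.9); H at 240° is eclipsed with Br at 240° (1.5). Total 5.7 kcal/mol.
E(D) − E(A) = 2.5 − 5.7 = -3.2 kcal/mol.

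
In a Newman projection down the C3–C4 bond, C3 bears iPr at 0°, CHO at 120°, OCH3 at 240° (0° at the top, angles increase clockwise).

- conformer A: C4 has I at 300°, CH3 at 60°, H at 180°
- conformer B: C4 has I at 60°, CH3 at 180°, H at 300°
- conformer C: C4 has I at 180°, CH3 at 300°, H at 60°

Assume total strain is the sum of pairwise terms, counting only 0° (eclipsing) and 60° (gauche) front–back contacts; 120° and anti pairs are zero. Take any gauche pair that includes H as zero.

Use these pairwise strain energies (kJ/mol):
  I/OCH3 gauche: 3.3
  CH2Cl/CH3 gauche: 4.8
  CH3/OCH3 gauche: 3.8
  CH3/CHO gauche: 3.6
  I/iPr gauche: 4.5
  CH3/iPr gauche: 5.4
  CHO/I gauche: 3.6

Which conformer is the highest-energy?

A (staggered): iPr–I gauche, iPr–CH3 gauche, CHO–CH3 gauche, OCH3–I gauche; 4.5 + 5.4 + 3.6 + 3.3 = 16.8 kJ/mol.
B (staggered): iPr–I gauche, CHO–I gauche, CHO–CH3 gauche, OCH3–CH3 gauche; 4.5 + 3.6 + 3.6 + 3.8 = 15.5 kJ/mol.
C (staggered): iPr–CH3 gauche, CHO–I gauche, OCH3–I gauche, OCH3–CH3 gauche; 5.4 + 3.6 + 3.3 + 3.8 = 16.1 kJ/mol.
A has the highest total (16.8 kJ/mol).

A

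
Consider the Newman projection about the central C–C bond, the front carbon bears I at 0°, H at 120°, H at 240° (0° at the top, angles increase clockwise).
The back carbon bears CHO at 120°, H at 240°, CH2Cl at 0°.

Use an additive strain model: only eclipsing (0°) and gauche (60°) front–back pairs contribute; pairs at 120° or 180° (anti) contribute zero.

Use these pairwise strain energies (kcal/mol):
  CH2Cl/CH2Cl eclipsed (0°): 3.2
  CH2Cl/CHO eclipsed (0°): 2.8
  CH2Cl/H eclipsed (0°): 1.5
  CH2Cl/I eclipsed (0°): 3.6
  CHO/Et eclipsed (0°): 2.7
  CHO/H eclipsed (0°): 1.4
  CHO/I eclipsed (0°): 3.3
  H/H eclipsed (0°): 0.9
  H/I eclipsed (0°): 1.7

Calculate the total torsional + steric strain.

5.9 kcal/mol

This conformer is eclipsed. I at 0° is eclipsed with CH2Cl at 0° (3.6); H at 120° is eclipsed with CHO at 120° (1.4); H at 240° is eclipsed with H at 240° (0.9). Total 5.9 kcal/mol.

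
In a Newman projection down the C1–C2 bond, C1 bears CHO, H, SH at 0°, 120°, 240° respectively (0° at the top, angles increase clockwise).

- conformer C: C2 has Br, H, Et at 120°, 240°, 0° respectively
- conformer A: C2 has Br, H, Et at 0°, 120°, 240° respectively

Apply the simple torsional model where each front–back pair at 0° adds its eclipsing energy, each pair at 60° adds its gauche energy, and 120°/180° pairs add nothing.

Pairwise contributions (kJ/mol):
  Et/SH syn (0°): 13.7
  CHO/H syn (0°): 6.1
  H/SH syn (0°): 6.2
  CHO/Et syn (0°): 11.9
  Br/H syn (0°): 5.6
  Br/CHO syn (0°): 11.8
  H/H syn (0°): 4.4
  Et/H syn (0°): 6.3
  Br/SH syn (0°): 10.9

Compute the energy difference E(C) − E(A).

-6.2 kJ/mol

C (eclipsed): CHO(0°)/Et(0°) eclipsed 11.9; H(120°)/Br(120°) eclipsed 5.6; SH(240°)/H(240°) eclipsed 6.2 → 23.7 kJ/mol.
A (eclipsed): CHO(0°)/Br(0°) eclipsed 11.8; H(120°)/H(120°) eclipsed 4.4; SH(240°)/Et(240°) eclipsed 13.7 → 29.9 kJ/mol.
E(C) − E(A) = 23.7 − 29.9 = -6.2 kJ/mol.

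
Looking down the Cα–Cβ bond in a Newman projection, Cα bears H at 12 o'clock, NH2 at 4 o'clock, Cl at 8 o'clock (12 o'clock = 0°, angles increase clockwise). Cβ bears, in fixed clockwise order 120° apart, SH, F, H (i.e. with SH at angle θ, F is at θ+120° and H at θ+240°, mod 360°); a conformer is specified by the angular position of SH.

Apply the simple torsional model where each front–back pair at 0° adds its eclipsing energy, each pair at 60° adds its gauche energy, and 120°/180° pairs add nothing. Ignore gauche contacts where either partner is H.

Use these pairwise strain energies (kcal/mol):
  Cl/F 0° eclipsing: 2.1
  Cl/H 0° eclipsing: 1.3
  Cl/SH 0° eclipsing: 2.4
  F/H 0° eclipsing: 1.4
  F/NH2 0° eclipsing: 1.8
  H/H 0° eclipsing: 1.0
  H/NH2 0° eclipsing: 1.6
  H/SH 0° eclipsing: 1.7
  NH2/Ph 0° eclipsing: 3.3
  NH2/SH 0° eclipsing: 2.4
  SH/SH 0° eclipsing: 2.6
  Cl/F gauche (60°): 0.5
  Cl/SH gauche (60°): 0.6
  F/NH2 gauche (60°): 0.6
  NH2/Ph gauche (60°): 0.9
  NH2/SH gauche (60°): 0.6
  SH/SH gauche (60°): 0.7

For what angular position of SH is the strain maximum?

SH at 0° (eclipsed): H–SH eclipsed, NH2–F eclipsed, Cl–H eclipsed; 1.7 + 1.8 + 1.3 = 4.8 kcal/mol.
SH at 60° (staggered): NH2–SH gauche, NH2–F gauche, Cl–F gauche; 0.6 + 0.6 + 0.5 = 1.7 kcal/mol.
SH at 120° (eclipsed): H–H eclipsed, NH2–SH eclipsed, Cl–F eclipsed; 1.0 + 2.4 + 2.1 = 5.5 kcal/mol.
SH at 180° (staggered): NH2–SH gauche, Cl–SH gauche, Cl–F gauche; 0.6 + 0.6 + 0.5 = 1.7 kcal/mol.
SH at 240° (eclipsed): H–F eclipsed, NH2–H eclipsed, Cl–SH eclipsed; 1.4 + 1.6 + 2.4 = 5.4 kcal/mol.
SH at 300° (staggered): NH2–F gauche, Cl–SH gauche; 0.6 + 0.6 = 1.2 kcal/mol.
The maximum (5.5 kcal/mol) occurs with SH at 120°.

120°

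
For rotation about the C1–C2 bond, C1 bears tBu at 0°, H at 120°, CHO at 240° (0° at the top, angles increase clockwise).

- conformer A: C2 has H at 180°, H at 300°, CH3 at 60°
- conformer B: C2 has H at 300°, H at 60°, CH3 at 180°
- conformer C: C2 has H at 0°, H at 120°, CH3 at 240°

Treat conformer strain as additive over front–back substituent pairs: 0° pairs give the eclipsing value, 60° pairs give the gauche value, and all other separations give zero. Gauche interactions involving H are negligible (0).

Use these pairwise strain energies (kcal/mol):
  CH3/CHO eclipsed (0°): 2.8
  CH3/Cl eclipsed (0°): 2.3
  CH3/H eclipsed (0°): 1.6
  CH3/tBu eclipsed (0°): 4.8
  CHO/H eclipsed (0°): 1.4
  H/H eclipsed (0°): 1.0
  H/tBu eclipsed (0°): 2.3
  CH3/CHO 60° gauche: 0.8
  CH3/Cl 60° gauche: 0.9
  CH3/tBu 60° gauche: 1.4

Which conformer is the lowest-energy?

A (staggered): tBu(0°)/CH3(60°) gauche 1.4 → 1.4 kcal/mol.
B (staggered): CHO(240°)/CH3(180°) gauche 0.8 → 0.8 kcal/mol.
C (eclipsed): tBu(0°)/H(0°) eclipsed 2.3; H(120°)/H(120°) eclipsed 1.0; CHO(240°)/CH3(240°) eclipsed 2.8 → 6.1 kcal/mol.
B has the lowest total (0.8 kcal/mol).

B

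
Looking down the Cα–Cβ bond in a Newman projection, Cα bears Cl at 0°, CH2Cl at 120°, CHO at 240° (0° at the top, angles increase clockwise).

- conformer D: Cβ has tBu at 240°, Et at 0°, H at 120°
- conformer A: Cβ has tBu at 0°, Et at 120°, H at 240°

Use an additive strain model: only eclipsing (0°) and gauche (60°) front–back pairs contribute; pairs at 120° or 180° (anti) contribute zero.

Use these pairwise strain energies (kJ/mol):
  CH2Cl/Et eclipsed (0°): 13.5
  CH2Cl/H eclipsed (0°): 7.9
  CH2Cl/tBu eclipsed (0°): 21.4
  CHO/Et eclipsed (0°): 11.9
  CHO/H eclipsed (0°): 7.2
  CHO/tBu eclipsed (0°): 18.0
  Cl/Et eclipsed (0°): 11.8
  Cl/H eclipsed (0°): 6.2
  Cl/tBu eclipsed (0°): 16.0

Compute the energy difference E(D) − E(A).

+1.0 kJ/mol

D (eclipsed): Cl(0°)/Et(0°) eclipsed 11.8; CH2Cl(120°)/H(120°) eclipsed 7.9; CHO(240°)/tBu(240°) eclipsed 18.0 → 37.7 kJ/mol.
A (eclipsed): Cl(0°)/tBu(0°) eclipsed 16.0; CH2Cl(120°)/Et(120°) eclipsed 13.5; CHO(240°)/H(240°) eclipsed 7.2 → 36.7 kJ/mol.
E(D) − E(A) = 37.7 − 36.7 = +1.0 kJ/mol.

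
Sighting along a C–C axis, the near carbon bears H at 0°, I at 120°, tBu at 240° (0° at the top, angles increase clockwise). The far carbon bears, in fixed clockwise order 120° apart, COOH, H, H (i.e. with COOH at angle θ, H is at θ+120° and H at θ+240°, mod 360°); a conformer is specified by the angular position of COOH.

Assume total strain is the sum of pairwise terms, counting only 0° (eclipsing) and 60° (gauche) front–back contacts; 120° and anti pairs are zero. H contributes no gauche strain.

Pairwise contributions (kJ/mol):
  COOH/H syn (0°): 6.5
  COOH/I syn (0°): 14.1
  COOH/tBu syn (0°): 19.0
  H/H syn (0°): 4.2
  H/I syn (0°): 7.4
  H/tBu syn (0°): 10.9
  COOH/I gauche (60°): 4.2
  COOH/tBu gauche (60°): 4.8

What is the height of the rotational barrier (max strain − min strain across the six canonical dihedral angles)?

COOH at 0° (eclipsed): H(0°)/COOH(0°) eclipsed 6.5; I(120°)/H(120°) eclipsed 7.4; tBu(240°)/H(240°) eclipsed 10.9 → 24.8 kJ/mol.
COOH at 60° (staggered): I(120°)/COOH(60°) gauche 4.2 → 4.2 kJ/mol.
COOH at 120° (eclipsed): H(0°)/H(0°) eclipsed 4.2; I(120°)/COOH(120°) eclipsed 14.1; tBu(240°)/H(240°) eclipsed 10.9 → 29.2 kJ/mol.
COOH at 180° (staggered): I(120°)/COOH(180°) gauche 4.2; tBu(240°)/COOH(180°) gauche 4.8 → 9.0 kJ/mol.
COOH at 240° (eclipsed): H(0°)/H(0°) eclipsed 4.2; I(120°)/H(120°) eclipsed 7.4; tBu(240°)/COOH(240°) eclipsed 19.0 → 30.6 kJ/mol.
COOH at 300° (staggered): tBu(240°)/COOH(300°) gauche 4.8 → 4.8 kJ/mol.
Max at 240° (30.6 kJ/mol), min at 60° (4.2 kJ/mol); barrier = 26.4 kJ/mol.

26.4 kJ/mol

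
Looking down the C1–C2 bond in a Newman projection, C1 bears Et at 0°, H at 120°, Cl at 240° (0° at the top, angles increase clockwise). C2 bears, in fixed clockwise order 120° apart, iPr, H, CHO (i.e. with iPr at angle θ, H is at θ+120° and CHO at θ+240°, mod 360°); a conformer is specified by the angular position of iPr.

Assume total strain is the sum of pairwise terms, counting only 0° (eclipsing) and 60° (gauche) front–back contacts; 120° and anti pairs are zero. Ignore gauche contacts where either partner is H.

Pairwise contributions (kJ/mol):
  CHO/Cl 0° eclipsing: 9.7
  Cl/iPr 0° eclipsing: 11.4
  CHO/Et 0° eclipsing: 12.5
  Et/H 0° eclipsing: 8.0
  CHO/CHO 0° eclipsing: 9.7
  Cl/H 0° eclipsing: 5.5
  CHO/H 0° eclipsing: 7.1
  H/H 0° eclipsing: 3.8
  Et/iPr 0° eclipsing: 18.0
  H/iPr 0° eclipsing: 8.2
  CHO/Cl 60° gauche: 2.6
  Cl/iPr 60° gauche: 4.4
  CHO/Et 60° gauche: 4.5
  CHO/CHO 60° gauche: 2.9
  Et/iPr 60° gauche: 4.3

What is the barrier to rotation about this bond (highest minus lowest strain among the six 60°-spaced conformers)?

iPr at 0° (eclipsed): Et–iPr eclipsed, H–H eclipsed, Cl–CHO eclipsed; 18.0 + 3.8 + 9.7 = 31.5 kJ/mol.
iPr at 60° (staggered): Et–iPr gauche, Et–CHO gauche, Cl–CHO gauche; 4.3 + 4.5 + 2.6 = 11.4 kJ/mol.
iPr at 120° (eclipsed): Et–CHO eclipsed, H–iPr eclipsed, Cl–H eclipsed; 12.5 + 8.2 + 5.5 = 26.2 kJ/mol.
iPr at 180° (staggered): Et–CHO gauche, Cl–iPr gauche; 4.5 + 4.4 = 8.9 kJ/mol.
iPr at 240° (eclipsed): Et–H eclipsed, H–CHO eclipsed, Cl–iPr eclipsed; 8.0 + 7.1 + 11.4 = 26.5 kJ/mol.
iPr at 300° (staggered): Et–iPr gauche, Cl–iPr gauche, Cl–CHO gauche; 4.3 + 4.4 + 2.6 = 11.3 kJ/mol.
Max at 0° (31.5 kJ/mol), min at 180° (8.9 kJ/mol); barrier = 22.6 kJ/mol.

22.6 kJ/mol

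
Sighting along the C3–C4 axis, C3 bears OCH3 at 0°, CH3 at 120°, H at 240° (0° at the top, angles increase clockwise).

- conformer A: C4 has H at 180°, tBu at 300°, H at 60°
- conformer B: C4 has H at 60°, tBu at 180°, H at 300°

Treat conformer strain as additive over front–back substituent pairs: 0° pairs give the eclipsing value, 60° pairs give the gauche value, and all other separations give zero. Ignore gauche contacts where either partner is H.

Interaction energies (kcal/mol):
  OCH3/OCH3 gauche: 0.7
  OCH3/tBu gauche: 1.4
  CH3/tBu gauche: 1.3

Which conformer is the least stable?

A is staggered. OCH3 at 0° is gauche with tBu at 300° (1.4). Total 1.4 kcal/mol.
B is staggered. CH3 at 120° is gauche with tBu at 180° (1.3). Total 1.3 kcal/mol.
A has the highest total (1.4 kcal/mol).

A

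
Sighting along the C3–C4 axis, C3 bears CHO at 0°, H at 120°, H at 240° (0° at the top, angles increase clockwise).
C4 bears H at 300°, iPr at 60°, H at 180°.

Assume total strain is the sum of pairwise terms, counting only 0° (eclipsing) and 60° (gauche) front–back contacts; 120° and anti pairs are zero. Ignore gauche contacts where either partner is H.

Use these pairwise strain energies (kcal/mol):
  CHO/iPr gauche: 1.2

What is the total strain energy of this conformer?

1.2 kcal/mol

This conformer is staggered. CHO at 0° is gauche with iPr at 60° (1.2). Total 1.2 kcal/mol.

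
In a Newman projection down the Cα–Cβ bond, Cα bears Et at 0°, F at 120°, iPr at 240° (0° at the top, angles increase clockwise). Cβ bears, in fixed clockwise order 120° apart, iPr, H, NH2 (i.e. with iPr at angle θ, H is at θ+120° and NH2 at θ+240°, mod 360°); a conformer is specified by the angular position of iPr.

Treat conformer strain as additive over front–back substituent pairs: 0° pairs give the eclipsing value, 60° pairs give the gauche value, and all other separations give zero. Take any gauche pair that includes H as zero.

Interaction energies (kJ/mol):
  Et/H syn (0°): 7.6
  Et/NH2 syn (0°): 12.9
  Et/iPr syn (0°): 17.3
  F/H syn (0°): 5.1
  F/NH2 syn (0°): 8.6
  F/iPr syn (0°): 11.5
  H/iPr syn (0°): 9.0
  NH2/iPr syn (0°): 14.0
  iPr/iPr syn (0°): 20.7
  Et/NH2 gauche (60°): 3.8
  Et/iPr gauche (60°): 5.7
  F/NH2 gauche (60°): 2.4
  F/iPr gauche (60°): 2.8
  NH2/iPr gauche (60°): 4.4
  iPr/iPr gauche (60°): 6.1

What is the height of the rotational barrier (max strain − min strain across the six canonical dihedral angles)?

iPr at 0° (eclipsed): Et(0°)/iPr(0°) eclipsed 17.3; F(120°)/H(120°) eclipsed 5.1; iPr(240°)/NH2(240°) eclipsed 14.0 → 36.4 kJ/mol.
iPr at 60° (staggered): Et(0°)/iPr(60°) gauche 5.7; Et(0°)/NH2(300°) gauche 3.8; F(120°)/iPr(60°) gauche 2.8; iPr(240°)/NH2(300°) gauche 4.4 → 16.7 kJ/mol.
iPr at 120° (eclipsed): Et(0°)/NH2(0°) eclipsed 12.9; F(120°)/iPr(120°) eclipsed 11.5; iPr(240°)/H(240°) eclipsed 9.0 → 33.4 kJ/mol.
iPr at 180° (staggered): Et(0°)/NH2(60°) gauche 3.8; F(120°)/iPr(180°) gauche 2.8; F(120°)/NH2(60°) gauche 2.4; iPr(240°)/iPr(180°) gauche 6.1 → 15.1 kJ/mol.
iPr at 240° (eclipsed): Et(0°)/H(0°) eclipsed 7.6; F(120°)/NH2(120°) eclipsed 8.6; iPr(240°)/iPr(240°) eclipsed 20.7 → 36.9 kJ/mol.
iPr at 300° (staggered): Et(0°)/iPr(300°) gauche 5.7; F(120°)/NH2(180°) gauche 2.4; iPr(240°)/iPr(300°) gauche 6.1; iPr(240°)/NH2(180°) gauche 4.4 → 18.6 kJ/mol.
Max at 240° (36.9 kJ/mol), min at 180° (15.1 kJ/mol); barrier = 21.8 kJ/mol.

21.8 kJ/mol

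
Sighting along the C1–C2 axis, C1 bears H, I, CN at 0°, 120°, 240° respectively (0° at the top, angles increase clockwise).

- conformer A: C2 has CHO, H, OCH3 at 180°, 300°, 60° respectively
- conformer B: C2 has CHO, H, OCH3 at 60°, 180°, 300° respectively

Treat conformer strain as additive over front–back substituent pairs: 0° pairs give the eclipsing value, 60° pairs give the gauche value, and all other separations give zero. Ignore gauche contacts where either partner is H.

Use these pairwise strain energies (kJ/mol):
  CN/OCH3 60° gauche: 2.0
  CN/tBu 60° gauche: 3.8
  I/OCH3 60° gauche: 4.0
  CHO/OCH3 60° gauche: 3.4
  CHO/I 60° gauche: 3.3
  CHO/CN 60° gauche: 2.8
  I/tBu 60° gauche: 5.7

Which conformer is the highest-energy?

A (staggered): I–CHO gauche, I–OCH3 gauche, CN–CHO gauche; 3.3 + 4.0 + 2.8 = 10.1 kJ/mol.
B (staggered): I–CHO gauche, CN–OCH3 gauche; 3.3 + 2.0 = 5.3 kJ/mol.
A has the highest total (10.1 kJ/mol).

A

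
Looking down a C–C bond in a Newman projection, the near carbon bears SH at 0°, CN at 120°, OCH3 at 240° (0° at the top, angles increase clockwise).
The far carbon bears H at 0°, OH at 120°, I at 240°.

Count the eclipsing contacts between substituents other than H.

2

Non-H eclipsing pairs: CN(120°)/OH(120°); OCH3(240°)/I(240°) — 2 interactions.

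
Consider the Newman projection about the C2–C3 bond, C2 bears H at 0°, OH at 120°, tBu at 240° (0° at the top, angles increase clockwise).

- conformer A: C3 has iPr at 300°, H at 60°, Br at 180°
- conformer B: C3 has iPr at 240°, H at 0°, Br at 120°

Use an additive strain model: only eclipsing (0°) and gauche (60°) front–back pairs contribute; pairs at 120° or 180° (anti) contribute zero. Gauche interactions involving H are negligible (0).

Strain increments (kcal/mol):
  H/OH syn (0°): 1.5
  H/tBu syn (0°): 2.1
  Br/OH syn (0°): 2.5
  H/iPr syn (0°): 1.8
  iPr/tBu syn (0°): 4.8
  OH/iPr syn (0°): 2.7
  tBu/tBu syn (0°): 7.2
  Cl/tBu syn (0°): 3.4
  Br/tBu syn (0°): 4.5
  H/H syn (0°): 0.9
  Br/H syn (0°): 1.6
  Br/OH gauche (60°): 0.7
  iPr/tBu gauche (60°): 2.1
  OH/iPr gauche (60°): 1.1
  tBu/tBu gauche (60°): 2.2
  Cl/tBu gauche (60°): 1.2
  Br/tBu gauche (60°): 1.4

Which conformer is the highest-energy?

A is staggered. OH at 120° is gauche with Br at 180° (0.7); tBu at 240° is gauche with iPr at 300° (2.1); tBu at 240° is gauche with Br at 180° (1.4). Total 4.2 kcal/mol.
B is eclipsed. H at 0° is eclipsed with H at 0° (0.9); OH at 120° is eclipsed with Br at 120° (2.5); tBu at 240° is eclipsed with iPr at 240° (4.8). Total 8.2 kcal/mol.
B has the highest total (8.2 kcal/mol).

B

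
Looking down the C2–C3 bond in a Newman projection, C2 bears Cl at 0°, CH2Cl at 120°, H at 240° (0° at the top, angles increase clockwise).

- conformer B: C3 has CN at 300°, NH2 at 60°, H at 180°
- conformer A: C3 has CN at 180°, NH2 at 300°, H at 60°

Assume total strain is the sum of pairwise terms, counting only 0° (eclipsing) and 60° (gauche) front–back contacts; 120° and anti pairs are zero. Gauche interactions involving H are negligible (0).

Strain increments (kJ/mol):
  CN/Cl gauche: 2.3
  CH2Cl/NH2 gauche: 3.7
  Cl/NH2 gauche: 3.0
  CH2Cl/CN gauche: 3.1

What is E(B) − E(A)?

+2.9 kJ/mol

B (staggered): Cl(0°)/CN(300°) gauche 2.3; Cl(0°)/NH2(60°) gauche 3.0; CH2Cl(120°)/NH2(60°) gauche 3.7 → 9.0 kJ/mol.
A (staggered): Cl(0°)/NH2(300°) gauche 3.0; CH2Cl(120°)/CN(180°) gauche 3.1 → 6.1 kJ/mol.
E(B) − E(A) = 9.0 − 6.1 = +2.9 kJ/mol.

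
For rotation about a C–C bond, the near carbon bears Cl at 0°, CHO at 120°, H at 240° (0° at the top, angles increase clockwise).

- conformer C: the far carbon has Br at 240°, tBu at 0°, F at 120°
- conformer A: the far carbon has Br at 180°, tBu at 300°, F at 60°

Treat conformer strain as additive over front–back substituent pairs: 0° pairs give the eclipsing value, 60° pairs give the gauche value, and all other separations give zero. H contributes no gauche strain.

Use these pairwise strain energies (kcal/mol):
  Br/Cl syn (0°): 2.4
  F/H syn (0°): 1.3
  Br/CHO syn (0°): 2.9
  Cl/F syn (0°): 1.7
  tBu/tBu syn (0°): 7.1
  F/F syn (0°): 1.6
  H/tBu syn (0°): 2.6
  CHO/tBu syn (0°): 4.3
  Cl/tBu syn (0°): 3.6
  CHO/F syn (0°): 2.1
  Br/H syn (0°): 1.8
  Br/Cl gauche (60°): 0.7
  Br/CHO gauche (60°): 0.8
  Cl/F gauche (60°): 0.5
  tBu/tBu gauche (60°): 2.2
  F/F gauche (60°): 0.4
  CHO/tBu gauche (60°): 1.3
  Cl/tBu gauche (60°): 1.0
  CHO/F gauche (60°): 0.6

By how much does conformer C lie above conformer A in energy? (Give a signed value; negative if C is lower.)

C is eclipsed. Cl at 0° is eclipsed with tBu at 0° (3.6); CHO at 120° is eclipsed with F at 120° (2.1); H at 240° is eclipsed with Br at 240° (1.8). Total 7.5 kcal/mol.
A is staggered. Cl at 0° is gauche with tBu at 300° (1.0); Cl at 0° is gauche with F at 60° (0.5); CHO at 120° is gauche with Br at 180° (0.8); CHO at 120° is gauche with F at 60° (0.6). Total 2.9 kcal/mol.
E(C) − E(A) = 7.5 − 2.9 = +4.6 kcal/mol.

+4.6 kcal/mol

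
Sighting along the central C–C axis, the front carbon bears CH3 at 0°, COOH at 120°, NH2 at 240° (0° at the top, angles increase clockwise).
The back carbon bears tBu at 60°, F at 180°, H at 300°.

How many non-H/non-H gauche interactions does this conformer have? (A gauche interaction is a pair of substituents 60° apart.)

Non-H gauche pairs: CH3(0°)/tBu(60°); COOH(120°)/tBu(60°); COOH(120°)/F(180°); NH2(240°)/F(180°) — 4 interactions.

4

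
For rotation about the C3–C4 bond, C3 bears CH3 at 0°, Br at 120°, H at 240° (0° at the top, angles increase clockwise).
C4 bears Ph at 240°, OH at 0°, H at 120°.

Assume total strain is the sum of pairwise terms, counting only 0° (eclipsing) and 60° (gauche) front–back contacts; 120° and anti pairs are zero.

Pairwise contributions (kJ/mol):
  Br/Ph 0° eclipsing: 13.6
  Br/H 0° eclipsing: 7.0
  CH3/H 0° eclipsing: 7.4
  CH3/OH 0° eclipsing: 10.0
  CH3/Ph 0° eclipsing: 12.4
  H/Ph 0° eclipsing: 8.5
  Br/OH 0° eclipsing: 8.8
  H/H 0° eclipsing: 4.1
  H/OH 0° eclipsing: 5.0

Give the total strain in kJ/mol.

25.5 kJ/mol

This conformer (eclipsed): CH3–OH eclipsed, Br–H eclipsed, H–Ph eclipsed; 10.0 + 7.0 + 8.5 = 25.5 kJ/mol.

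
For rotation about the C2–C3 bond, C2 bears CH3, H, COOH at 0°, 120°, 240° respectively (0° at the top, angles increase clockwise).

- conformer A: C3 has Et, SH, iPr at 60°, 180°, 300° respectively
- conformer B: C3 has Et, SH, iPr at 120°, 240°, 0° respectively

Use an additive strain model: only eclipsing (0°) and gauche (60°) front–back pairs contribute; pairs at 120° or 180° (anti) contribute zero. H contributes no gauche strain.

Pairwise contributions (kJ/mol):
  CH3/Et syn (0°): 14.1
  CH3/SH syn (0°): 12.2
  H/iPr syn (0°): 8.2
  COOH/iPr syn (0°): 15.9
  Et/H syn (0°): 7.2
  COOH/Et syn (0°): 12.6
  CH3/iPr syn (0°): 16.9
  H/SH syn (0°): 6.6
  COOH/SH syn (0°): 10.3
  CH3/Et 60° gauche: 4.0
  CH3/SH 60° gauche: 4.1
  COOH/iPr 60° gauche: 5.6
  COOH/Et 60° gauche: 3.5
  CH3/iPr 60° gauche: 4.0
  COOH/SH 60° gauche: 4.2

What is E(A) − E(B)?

A (staggered): CH3–Et gauche, CH3–iPr gauche, COOH–SH gauche, COOH–iPr gauche; 4.0 + 4.0 + 4.2 + 5.6 = 17.8 kJ/mol.
B (eclipsed): CH3–iPr eclipsed, H–Et eclipsed, COOH–SH eclipsed; 16.9 + 7.2 + 10.3 = 34.4 kJ/mol.
E(A) − E(B) = 17.8 − 34.4 = -16.6 kJ/mol.

-16.6 kJ/mol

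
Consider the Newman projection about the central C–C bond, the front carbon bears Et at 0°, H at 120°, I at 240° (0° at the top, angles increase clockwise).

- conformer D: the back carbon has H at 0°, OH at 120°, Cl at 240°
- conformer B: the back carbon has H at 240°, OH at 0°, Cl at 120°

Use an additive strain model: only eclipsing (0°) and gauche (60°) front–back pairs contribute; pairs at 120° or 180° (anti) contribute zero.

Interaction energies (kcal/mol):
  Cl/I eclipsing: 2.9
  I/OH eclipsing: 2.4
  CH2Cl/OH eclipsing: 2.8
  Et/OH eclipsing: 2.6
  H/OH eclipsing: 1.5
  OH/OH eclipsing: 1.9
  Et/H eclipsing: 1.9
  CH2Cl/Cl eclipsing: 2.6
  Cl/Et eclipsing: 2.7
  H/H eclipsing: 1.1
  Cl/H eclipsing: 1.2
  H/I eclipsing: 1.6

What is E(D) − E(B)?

D is eclipsed. Et at 0° is eclipsed with H at 0° (1.9); H at 120° is eclipsed with OH at 120° (1.5); I at 240° is eclipsed with Cl at 240° (2.9). Total 6.3 kcal/mol.
B is eclipsed. Et at 0° is eclipsed with OH at 0° (2.6); H at 120° is eclipsed with Cl at 120° (1.2); I at 240° is eclipsed with H at 240° (1.6). Total 5.4 kcal/mol.
E(D) − E(B) = 6.3 − 5.4 = +0.9 kcal/mol.

+0.9 kcal/mol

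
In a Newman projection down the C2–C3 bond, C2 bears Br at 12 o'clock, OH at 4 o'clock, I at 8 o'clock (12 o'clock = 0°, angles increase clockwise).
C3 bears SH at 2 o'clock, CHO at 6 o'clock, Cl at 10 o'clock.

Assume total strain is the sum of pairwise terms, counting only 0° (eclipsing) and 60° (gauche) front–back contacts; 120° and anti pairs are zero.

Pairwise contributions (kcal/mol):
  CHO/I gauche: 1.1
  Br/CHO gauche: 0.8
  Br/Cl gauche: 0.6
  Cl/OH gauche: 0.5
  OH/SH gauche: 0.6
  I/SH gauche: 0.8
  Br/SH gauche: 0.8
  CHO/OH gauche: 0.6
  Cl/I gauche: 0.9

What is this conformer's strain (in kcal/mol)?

4.6 kcal/mol

This conformer (staggered): Br–SH gauche, Br–Cl gauche, OH–SH gauche, OH–CHO gauche, I–CHO gauche, I–Cl gauche; 0.8 + 0.6 + 0.6 + 0.6 + 1.1 + 0.9 = 4.6 kcal/mol.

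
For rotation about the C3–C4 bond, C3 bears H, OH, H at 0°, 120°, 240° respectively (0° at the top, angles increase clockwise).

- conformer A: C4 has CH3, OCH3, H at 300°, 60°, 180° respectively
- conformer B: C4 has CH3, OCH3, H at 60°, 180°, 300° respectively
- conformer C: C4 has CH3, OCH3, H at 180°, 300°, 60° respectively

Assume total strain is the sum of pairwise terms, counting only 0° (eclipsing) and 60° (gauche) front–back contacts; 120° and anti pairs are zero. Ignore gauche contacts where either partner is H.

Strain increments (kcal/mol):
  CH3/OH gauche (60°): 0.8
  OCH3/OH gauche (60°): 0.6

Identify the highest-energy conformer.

A (staggered): OH–OCH3 gauche; 0.6 = 0.6 kcal/mol.
B (staggered): OH–CH3 gauche, OH–OCH3 gauche; 0.8 + 0.6 = 1.4 kcal/mol.
C (staggered): OH–CH3 gauche; 0.8 = 0.8 kcal/mol.
B has the highest total (1.4 kcal/mol).

B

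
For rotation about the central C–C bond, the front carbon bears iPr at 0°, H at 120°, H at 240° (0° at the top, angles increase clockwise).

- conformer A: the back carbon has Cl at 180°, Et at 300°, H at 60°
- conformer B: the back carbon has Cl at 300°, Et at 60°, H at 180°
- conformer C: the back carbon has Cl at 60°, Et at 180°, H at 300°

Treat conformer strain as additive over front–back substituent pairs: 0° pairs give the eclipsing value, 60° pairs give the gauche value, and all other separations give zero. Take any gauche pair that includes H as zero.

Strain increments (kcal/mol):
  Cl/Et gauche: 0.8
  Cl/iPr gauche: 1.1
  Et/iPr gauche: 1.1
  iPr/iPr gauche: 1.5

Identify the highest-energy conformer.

A is staggered. iPr at 0° is gauche with Et at 300° (1.1). Total 1.1 kcal/mol.
B is staggered. iPr at 0° is gauche with Cl at 300° (1.1); iPr at 0° is gauche with Et at 60° (1.1). Total 2.2 kcal/mol.
C is staggered. iPr at 0° is gauche with Cl at 60° (1.1). Total 1.1 kcal/mol.
B has the highest total (2.2 kcal/mol).

B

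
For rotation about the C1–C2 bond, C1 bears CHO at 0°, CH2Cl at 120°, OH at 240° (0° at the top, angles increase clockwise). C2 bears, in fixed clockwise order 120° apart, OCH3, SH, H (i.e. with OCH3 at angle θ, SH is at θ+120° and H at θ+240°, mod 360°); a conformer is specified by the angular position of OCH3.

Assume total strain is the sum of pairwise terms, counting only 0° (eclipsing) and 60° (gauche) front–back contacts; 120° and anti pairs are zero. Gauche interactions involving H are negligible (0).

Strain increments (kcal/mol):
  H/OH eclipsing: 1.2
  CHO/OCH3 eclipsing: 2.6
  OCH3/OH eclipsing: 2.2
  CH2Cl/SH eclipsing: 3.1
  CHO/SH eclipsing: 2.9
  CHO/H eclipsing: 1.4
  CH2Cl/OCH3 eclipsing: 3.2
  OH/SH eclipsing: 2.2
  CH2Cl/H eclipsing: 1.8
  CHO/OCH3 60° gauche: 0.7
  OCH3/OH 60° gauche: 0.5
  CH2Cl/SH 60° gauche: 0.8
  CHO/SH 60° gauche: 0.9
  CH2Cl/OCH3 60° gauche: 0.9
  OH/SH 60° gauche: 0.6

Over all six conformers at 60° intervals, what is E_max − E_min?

OCH3 at 0° (eclipsed): CHO–OCH3 eclipsed, CH2Cl–SH eclipsed, OH–H eclipsed; 2.6 + 3.1 + 1.2 = 6.9 kcal/mol.
OCH3 at 60° (staggered): CHO–OCH3 gauche, CH2Cl–OCH3 gauche, CH2Cl–SH gauche, OH–SH gauche; 0.7 + 0.9 + 0.8 + 0.6 = 3.0 kcal/mol.
OCH3 at 120° (eclipsed): CHO–H eclipsed, CH2Cl–OCH3 eclipsed, OH–SH eclipsed; 1.4 + 3.2 + 2.2 = 6.8 kcal/mol.
OCH3 at 180° (staggered): CHO–SH gauche, CH2Cl–OCH3 gauche, OH–OCH3 gauche, OH–SH gauche; 0.9 + 0.9 + 0.5 + 0.6 = 2.9 kcal/mol.
OCH3 at 240° (eclipsed): CHO–SH eclipsed, CH2Cl–H eclipsed, OH–OCH3 eclipsed; 2.9 + 1.8 + 2.2 = 6.9 kcal/mol.
OCH3 at 300° (staggered): CHO–OCH3 gauche, CHO–SH gauche, CH2Cl–SH gauche, OH–OCH3 gauche; 0.7 + 0.9 + 0.8 + 0.5 = 2.9 kcal/mol.
Max at 0° (6.9 kcal/mol), min at 180° (2.9 kcal/mol); barrier = 4.0 kcal/mol.

4.0 kcal/mol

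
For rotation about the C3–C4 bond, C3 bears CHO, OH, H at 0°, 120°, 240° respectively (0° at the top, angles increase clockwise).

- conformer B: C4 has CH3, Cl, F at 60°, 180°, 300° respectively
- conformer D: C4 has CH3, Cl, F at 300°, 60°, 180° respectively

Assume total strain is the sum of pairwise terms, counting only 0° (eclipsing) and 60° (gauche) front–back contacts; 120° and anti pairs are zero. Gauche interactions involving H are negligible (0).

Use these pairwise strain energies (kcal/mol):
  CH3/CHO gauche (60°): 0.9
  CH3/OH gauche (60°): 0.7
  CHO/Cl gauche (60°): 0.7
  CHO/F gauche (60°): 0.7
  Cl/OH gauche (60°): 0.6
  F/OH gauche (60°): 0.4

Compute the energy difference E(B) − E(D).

B is staggered. CHO at 0° is gauche with CH3 at 60° (0.9); CHO at 0° is gauche with F at 300° (0.7); OH at 120° is gauche with CH3 at 60° (0.7); OH at 120° is gauche with Cl at 180° (0.6). Total 2.9 kcal/mol.
D is staggered. CHO at 0° is gauche with CH3 at 300° (0.9); CHO at 0° is gauche with Cl at 60° (0.7); OH at 120° is gauche with Cl at 60° (0.6); OH at 120° is gauche with F at 180° (0.4). Total 2.6 kcal/mol.
E(B) − E(D) = 2.9 − 2.6 = +0.3 kcal/mol.

+0.3 kcal/mol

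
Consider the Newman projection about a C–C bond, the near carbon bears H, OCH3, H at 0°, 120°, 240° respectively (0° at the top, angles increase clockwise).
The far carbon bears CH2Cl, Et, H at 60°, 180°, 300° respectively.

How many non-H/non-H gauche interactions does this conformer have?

2

Non-H gauche pairs: OCH3(120°)/CH2Cl(60°); OCH3(120°)/Et(180°) — 2 interactions.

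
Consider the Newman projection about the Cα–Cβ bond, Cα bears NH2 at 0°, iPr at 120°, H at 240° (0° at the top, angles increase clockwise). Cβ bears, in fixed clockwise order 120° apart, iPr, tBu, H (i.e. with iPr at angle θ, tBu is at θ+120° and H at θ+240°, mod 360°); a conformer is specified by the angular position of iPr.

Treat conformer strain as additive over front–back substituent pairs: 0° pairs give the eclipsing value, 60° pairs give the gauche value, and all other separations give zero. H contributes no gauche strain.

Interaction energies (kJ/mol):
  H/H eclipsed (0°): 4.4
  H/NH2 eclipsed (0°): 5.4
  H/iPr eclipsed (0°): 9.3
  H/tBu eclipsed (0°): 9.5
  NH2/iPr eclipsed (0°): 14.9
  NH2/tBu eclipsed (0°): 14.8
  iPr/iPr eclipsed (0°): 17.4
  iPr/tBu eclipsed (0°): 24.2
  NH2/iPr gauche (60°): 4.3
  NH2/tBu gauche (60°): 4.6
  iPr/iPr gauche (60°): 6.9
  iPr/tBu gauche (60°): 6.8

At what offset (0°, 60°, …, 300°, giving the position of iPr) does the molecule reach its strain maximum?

0°

iPr at 0° (eclipsed): NH2(0°)/iPr(0°) eclipsed 14.9; iPr(120°)/tBu(120°) eclipsed 24.2; H(240°)/H(240°) eclipsed 4.4 → 43.5 kJ/mol.
iPr at 60° (staggered): NH2(0°)/iPr(60°) gauche 4.3; iPr(120°)/iPr(60°) gauche 6.9; iPr(120°)/tBu(180°) gauche 6.8 → 18.0 kJ/mol.
iPr at 120° (eclipsed): NH2(0°)/H(0°) eclipsed 5.4; iPr(120°)/iPr(120°) eclipsed 17.4; H(240°)/tBu(240°) eclipsed 9.5 → 32.3 kJ/mol.
iPr at 180° (staggered): NH2(0°)/tBu(300°) gauche 4.6; iPr(120°)/iPr(180°) gauche 6.9 → 11.5 kJ/mol.
iPr at 240° (eclipsed): NH2(0°)/tBu(0°) eclipsed 14.8; iPr(120°)/H(120°) eclipsed 9.3; H(240°)/iPr(240°) eclipsed 9.3 → 33.4 kJ/mol.
iPr at 300° (staggered): NH2(0°)/iPr(300°) gauche 4.3; NH2(0°)/tBu(60°) gauche 4.6; iPr(120°)/tBu(60°) gauche 6.8 → 15.7 kJ/mol.
The maximum (43.5 kJ/mol) occurs with iPr at 0°.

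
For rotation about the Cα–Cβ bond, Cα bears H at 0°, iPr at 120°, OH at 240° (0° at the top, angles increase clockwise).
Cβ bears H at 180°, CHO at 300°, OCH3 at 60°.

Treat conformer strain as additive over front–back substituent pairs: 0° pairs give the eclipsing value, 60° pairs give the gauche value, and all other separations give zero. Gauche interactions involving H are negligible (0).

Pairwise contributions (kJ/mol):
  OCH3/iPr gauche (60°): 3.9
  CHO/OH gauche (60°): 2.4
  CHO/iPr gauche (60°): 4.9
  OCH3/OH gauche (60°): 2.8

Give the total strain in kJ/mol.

6.3 kJ/mol

This conformer is staggered. iPr at 120° is gauche with OCH3 at 60° (3.9); OH at 240° is gauche with CHO at 300° (2.4). Total 6.3 kJ/mol.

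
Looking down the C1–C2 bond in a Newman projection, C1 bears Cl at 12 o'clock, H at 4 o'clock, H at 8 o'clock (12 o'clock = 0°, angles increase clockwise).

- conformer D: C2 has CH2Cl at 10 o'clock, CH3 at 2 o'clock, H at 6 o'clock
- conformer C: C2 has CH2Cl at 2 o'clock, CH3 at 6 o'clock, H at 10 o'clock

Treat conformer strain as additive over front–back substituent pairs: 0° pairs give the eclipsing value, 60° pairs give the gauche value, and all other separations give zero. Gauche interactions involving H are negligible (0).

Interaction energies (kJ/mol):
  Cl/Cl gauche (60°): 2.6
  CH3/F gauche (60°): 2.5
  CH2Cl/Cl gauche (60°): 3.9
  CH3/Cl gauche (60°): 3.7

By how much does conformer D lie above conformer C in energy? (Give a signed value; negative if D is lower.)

+3.7 kJ/mol

D is staggered. Cl at 0° is gauche with CH2Cl at 300° (3.9); Cl at 0° is gauche with CH3 at 60° (3.7). Total 7.6 kJ/mol.
C is staggered. Cl at 0° is gauche with CH2Cl at 60° (3.9). Total 3.9 kJ/mol.
E(D) − E(C) = 7.6 − 3.9 = +3.7 kJ/mol.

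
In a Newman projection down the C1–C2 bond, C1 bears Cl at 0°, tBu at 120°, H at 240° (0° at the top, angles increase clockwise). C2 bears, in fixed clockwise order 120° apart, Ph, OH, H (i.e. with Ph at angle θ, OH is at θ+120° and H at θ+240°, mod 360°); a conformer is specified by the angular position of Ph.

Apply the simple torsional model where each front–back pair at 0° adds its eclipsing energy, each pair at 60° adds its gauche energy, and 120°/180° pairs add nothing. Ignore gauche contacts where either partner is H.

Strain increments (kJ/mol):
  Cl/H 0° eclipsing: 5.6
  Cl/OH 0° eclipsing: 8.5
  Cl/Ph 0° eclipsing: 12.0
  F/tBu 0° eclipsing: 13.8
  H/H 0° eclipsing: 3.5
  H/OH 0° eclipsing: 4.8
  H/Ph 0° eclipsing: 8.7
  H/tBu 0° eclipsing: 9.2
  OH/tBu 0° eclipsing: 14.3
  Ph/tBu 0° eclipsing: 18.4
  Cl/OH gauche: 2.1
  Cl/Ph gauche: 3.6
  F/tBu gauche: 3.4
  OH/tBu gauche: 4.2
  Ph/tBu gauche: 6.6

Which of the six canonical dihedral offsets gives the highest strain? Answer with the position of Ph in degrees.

Ph at 0° (eclipsed): Cl–Ph eclipsed, tBu–OH eclipsed, H–H eclipsed; 12.0 + 14.3 + 3.5 = 29.8 kJ/mol.
Ph at 60° (staggered): Cl–Ph gauche, tBu–Ph gauche, tBu–OH gauche; 3.6 + 6.6 + 4.2 = 14.4 kJ/mol.
Ph at 120° (eclipsed): Cl–H eclipsed, tBu–Ph eclipsed, H–OH eclipsed; 5.6 + 18.4 + 4.8 = 28.8 kJ/mol.
Ph at 180° (staggered): Cl–OH gauche, tBu–Ph gauche; 2.1 + 6.6 = 8.7 kJ/mol.
Ph at 240° (eclipsed): Cl–OH eclipsed, tBu–H eclipsed, H–Ph eclipsed; 8.5 + 9.2 + 8.7 = 26.4 kJ/mol.
Ph at 300° (staggered): Cl–Ph gauche, Cl–OH gauche, tBu–OH gauche; 3.6 + 2.1 + 4.2 = 9.9 kJ/mol.
The maximum (29.8 kJ/mol) occurs with Ph at 0°.

0°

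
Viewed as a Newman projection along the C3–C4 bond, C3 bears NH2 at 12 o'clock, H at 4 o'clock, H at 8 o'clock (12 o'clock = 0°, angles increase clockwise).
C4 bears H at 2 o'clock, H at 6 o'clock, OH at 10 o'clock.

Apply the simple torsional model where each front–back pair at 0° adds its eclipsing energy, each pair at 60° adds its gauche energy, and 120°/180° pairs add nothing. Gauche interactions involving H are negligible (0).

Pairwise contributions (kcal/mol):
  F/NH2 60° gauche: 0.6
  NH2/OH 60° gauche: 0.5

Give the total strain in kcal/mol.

This conformer (staggered): NH2(0°)/OH(300°) gauche 0.5 → 0.5 kcal/mol.

0.5 kcal/mol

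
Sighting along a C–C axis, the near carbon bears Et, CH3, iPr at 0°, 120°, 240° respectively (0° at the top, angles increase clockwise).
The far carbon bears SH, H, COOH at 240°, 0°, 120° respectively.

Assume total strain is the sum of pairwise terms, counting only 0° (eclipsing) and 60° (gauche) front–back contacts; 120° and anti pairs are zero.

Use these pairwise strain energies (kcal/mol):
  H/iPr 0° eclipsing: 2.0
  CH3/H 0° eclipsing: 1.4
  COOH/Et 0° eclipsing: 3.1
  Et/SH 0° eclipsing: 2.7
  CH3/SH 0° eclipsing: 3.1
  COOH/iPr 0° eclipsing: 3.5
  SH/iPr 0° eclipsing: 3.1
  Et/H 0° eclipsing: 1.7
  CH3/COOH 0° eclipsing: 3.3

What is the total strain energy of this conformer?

This conformer is eclipsed. Et at 0° is eclipsed with H at 0° (1.7); CH3 at 120° is eclipsed with COOH at 120° (3.3); iPr at 240° is eclipsed with SH at 240° (3.1). Total 8.1 kcal/mol.

8.1 kcal/mol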